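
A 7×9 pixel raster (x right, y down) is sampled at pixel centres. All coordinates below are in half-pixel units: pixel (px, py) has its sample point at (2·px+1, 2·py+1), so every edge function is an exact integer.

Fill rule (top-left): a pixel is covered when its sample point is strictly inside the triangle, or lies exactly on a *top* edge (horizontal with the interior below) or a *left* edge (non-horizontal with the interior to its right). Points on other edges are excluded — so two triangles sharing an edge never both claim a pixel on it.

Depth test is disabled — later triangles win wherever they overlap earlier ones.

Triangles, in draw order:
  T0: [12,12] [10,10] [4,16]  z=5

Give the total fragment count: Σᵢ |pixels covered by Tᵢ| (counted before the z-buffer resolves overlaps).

T0:
  2·area = 24  (B↔C swapped to make it positive)
  edge (12, 12)→(4, 16): d=(-8,4) right/bottom  bias=-1
  edge (4, 16)→(10, 10): d=(6,-6) top-left  bias=+0
  edge (10, 10)→(12, 12): d=(2,2) right/bottom  bias=-1
    (0,0)@(1, 1): e=[132,-108,0] → .  [on edge]
    (1,1)@(3, 3): e=[108,-84,0] → .  [on edge]
    (2,2)@(5, 5): e=[84,-60,0] → .  [on edge]
    (3,3)@(7, 7): e=[60,-36,0] → .  [on edge]
    (6,3)@(13, 7): e=[36,0,-12] → .  [on edge]
    (4,4)@(9, 9): e=[36,-12,0] → .  [on edge]
    (5,4)@(11, 9): e=[28,0,-4] → .  [on edge]
    (4,5)@(9, 11): e=[20,0,4] → X  [on edge]
    (5,5)@(11, 11): e=[12,12,0] → .  [on edge]
    (3,6)@(7, 13): e=[12,0,12] → X  [on edge]
    (5,6)@(11, 13): e=[-4,24,4] → .
    (6,6)@(13, 13): e=[-12,36,0] → .  [on edge]
    (2,7)@(5, 15): e=[4,0,20] → X  [on edge]
    (1,8)@(3, 17): e=[-4,0,28] → .  [on edge]
  covered (4 px):
    . . . . . . .
    . . . . . . .
    . . . . . . .
    . . . . . . .
    . . . . . . .
    . . . . X . .
    . . . X X . .
    . . X . . . .
    . . . . . . .

Final: 4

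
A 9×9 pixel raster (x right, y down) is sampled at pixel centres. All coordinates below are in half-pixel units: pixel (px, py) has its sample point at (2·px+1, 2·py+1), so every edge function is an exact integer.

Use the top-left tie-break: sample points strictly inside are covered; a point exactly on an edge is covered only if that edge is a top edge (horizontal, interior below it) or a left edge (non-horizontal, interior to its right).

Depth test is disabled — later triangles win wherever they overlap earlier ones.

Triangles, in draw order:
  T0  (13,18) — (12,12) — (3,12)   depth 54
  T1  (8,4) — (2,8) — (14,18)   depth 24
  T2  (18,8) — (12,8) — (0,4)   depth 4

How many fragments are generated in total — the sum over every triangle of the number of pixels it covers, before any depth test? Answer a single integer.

T0:
  2·area = 54  (B↔C swapped to make it positive)
  edge (13, 18)→(3, 12): d=(-10,-6) top-left  bias=+0
  edge (3, 12)→(12, 12): d=(9,0) top-left  bias=+0
  edge (12, 12)→(13, 18): d=(1,6) right/bottom  bias=-1
    (2,6)@(5, 13): e=[2,9,43] → #
    (3,6)@(7, 13): e=[14,9,31] → #
    (4,6)@(9, 13): e=[26,9,19] → #
    (5,6)@(11, 13): e=[38,9,7] → #
    (6,6)@(13, 13): e=[50,9,-5] → ·
    (2,7)@(5, 15): e=[-18,27,45] → ·
    (3,7)@(7, 15): e=[-6,27,33] → ·
    (4,7)@(9, 15): e=[6,27,21] → #
    (6,7)@(13, 15): e=[30,27,-3] → ·
    (4,8)@(9, 17): e=[-14,45,23] → ·
    (5,8)@(11, 17): e=[-2,45,11] → ·
  covered (6 px):
    · · · · · · · · ·
    · · · · · · · · ·
    · · · · · · · · ·
    · · · · · · · · ·
    · · · · · · · · ·
    · · · · · · · · ·
    · · # # # # · · ·
    · · · · # # · · ·
    · · · · · · · · ·
T1:
  2·area = 108  (B↔C swapped to make it positive)
  edge (8, 4)→(14, 18): d=(6,14) right/bottom  bias=-1
  edge (14, 18)→(2, 8): d=(-12,-10) top-left  bias=+0
  edge (2, 8)→(8, 4): d=(6,-4) top-left  bias=+0
    (3,2)@(7, 5): e=[20,86,2] → #
    (4,2)@(9, 5): e=[-8,106,10] → ·
    (2,3)@(5, 7): e=[60,42,6] → #
    (4,3)@(9, 7): e=[4,82,22] → #
    (5,3)@(11, 7): e=[-24,102,30] → ·
    (2,4)@(5, 9): e=[72,18,18] → #
    (5,4)@(11, 9): e=[-12,78,42] → ·
    (2,5)@(5, 11): e=[84,-6,30] → ·
    (3,5)@(7, 11): e=[56,14,38] → #
    (5,5)@(11, 11): e=[0,54,54] → ·  [on edge]
    (3,6)@(7, 13): e=[68,-10,50] → ·
    (4,6)@(9, 13): e=[40,10,58] → #
  covered (13 px):
    · · · · · · · · ·
    · · · · · · · · ·
    · · · # · · · · ·
    · · # # # · · · ·
    · · # # # · · · ·
    · · · # # · · · ·
    · · · · # # · · ·
    · · · · · # · · ·
    · · · · · · # · ·
T2:
  2·area = 24
  edge (18, 8)→(12, 8): d=(-6,0) right/bottom  bias=-1
  edge (12, 8)→(0, 4): d=(-12,-4) top-left  bias=+0
  edge (0, 4)→(18, 8): d=(18,4) right/bottom  bias=-1
    (1,2)@(3, 5): e=[18,0,6] → #  [on edge]
    (2,2)@(5, 5): e=[18,8,-2] → ·
    (1,3)@(3, 7): e=[6,-24,42] → ·
    (4,3)@(9, 7): e=[6,0,18] → #  [on edge]
    (5,3)@(11, 7): e=[6,8,10] → #
    (6,3)@(13, 7): e=[6,16,2] → #
    (7,3)@(15, 7): e=[6,24,-6] → ·
    (4,4)@(9, 9): e=[-6,-24,54] → ·
    (5,4)@(11, 9): e=[-6,-16,46] → ·
    (6,4)@(13, 9): e=[-6,-8,38] → ·
    (7,4)@(15, 9): e=[-6,0,30] → ·  [on edge]
  covered (4 px):
    · · · · · · · · ·
    · · · · · · · · ·
    · # · · · · · · ·
    · · · · # # # · ·
    · · · · · · · · ·
    · · · · · · · · ·
    · · · · · · · · ·
    · · · · · · · · ·
    · · · · · · · · ·

Final: 23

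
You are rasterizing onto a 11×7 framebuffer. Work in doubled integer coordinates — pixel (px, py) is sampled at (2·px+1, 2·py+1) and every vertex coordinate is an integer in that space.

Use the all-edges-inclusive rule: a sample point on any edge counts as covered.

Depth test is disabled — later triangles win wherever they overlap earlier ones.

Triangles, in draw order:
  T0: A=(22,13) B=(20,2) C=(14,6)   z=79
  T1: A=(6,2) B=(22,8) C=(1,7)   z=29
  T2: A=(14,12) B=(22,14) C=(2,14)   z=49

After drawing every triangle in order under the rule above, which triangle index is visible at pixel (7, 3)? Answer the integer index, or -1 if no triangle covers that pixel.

T0:
  2·area = 74  (B↔C swapped to make it positive)
  edge (22, 13)→(14, 6): d=(-8,-7) inclusive
  edge (14, 6)→(20, 2): d=(6,-4) inclusive
  edge (20, 2)→(22, 13): d=(2,11) inclusive
    (9,1)@(19, 3): e=[59,2,13] → X
    (10,1)@(21, 3): e=[73,10,-9] → .
    (8,2)@(17, 5): e=[29,6,39] → X
    (10,2)@(21, 5): e=[57,22,-5] → .
    (8,3)@(17, 7): e=[13,18,43] → X
    (10,3)@(21, 7): e=[41,34,-1] → .
    (8,4)@(17, 9): e=[-3,30,47] → .
    (9,4)@(19, 9): e=[11,38,25] → X
    (10,4)@(21, 9): e=[25,46,3] → X
    (9,5)@(19, 11): e=[-5,50,29] → .
    (10,5)@(21, 11): e=[9,58,7] → X
    (10,6)@(21, 13): e=[-7,70,11] → .
  covered (8 px):
    . . . . . . . . . . .
    . . . . . . . . . X .
    . . . . . . . . X X .
    . . . . . . . . X X .
    . . . . . . . . . X X
    . . . . . . . . . . X
    . . . . . . . . . . .
T1:
  2·area = 110
  edge (6, 2)→(22, 8): d=(16,6) inclusive
  edge (22, 8)→(1, 7): d=(-21,-1) inclusive
  edge (1, 7)→(6, 2): d=(5,-5) inclusive
    (3,0)@(7, 1): e=[-22,132,0] → .  [on edge]
    (2,1)@(5, 3): e=[22,88,0] → X  [on edge]
    (3,1)@(7, 3): e=[10,90,10] → X
    (4,1)@(9, 3): e=[-2,92,20] → .
    (1,2)@(3, 5): e=[66,44,0] → X  [on edge]
    (4,2)@(9, 5): e=[30,50,30] → X
    (5,2)@(11, 5): e=[18,52,40] → X
    (6,2)@(13, 5): e=[6,54,50] → X
    (7,2)@(15, 5): e=[-6,56,60] → .
    (0,3)@(1, 7): e=[110,0,0] → X  [on edge]
    (7,3)@(15, 7): e=[26,14,70] → X
    (8,3)@(17, 7): e=[14,16,80] → X
  covered (18 px):
    . . . . . . . . . . .
    . . X X . . . . . . .
    . X X X X X X . . . .
    X X X X X X X X X X .
    . . . . . . . . . . .
    . . . . . . . . . . .
    . . . . . . . . . . .
T2:
  2·area = 40
  edge (14, 12)→(22, 14): d=(8,2) inclusive
  edge (22, 14)→(2, 14): d=(-20,0) inclusive
  edge (2, 14)→(14, 12): d=(12,-2) inclusive
    (4,6)@(9, 13): e=[18,20,2] → X
    (5,6)@(11, 13): e=[14,20,6] → X
    (6,6)@(13, 13): e=[10,20,10] → X
    (7,6)@(15, 13): e=[6,20,14] → X
    (8,6)@(17, 13): e=[2,20,18] → X
    (9,6)@(19, 13): e=[-2,20,22] → .
  covered (5 px):
    . . . . . . . . . . .
    . . . . . . . . . . .
    . . . . . . . . . . .
    . . . . . . . . . . .
    . . . . . . . . . . .
    . . . . . . . . . . .
    . . . . X X X X X . .

Z-buffer (winner per pixel, '.' = empty):
  . . . . . . . . . . .
  . . 1 1 . . . . . 0 .
  . 1 1 1 1 1 1 . 0 0 .
  1 1 1 1 1 1 1 1 1 1 .
  . . . . . . . . . 0 0
  . . . . . . . . . . 0
  . . . . 2 2 2 2 2 . .

Final: 1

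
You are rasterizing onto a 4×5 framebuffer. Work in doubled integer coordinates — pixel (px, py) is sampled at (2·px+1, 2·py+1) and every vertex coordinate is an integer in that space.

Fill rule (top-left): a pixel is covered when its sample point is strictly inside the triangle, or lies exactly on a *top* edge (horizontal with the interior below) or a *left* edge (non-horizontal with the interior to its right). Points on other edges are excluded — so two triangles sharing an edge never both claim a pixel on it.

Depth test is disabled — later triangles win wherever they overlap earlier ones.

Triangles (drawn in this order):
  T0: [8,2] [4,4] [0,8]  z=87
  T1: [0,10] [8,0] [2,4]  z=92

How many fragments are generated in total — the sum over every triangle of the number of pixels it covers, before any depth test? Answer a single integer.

T0:
  2·area = 8  (B↔C swapped to make it positive)
  edge (8, 2)→(0, 8): d=(-8,6) right/bottom  bias=-1
  edge (0, 8)→(4, 4): d=(4,-4) top-left  bias=+0
  edge (4, 4)→(8, 2): d=(4,-2) top-left  bias=+0
    (3,0)@(7, 1): e=[14,0,-6] → ·  [on edge]
    (2,1)@(5, 3): e=[10,0,-2] → ·  [on edge]
    (1,2)@(3, 5): e=[6,0,2] → #  [on edge]
    (2,2)@(5, 5): e=[-6,8,6] → ·
    (0,3)@(1, 7): e=[2,0,6] → #  [on edge]
    (1,3)@(3, 7): e=[-10,8,10] → ·
    (0,4)@(1, 9): e=[-14,8,14] → ·
  covered (2 px):
    · · · ·
    · · · ·
    · # · ·
    # · · ·
    · · · ·
T1:
  2·area = 28  (B↔C swapped to make it positive)
  edge (0, 10)→(2, 4): d=(2,-6) top-left  bias=+0
  edge (2, 4)→(8, 0): d=(6,-4) top-left  bias=+0
  edge (8, 0)→(0, 10): d=(-8,10) right/bottom  bias=-1
    (1,0)@(3, 1): e=[0,-14,42] → ·  [on edge]
    (3,0)@(7, 1): e=[24,2,2] → #
    (2,1)@(5, 3): e=[16,6,6] → #
    (3,1)@(7, 3): e=[28,14,-14] → ·
    (1,2)@(3, 5): e=[8,10,10] → #
    (2,2)@(5, 5): e=[20,18,-10] → ·
    (0,3)@(1, 7): e=[0,14,14] → #  [on edge]
    (1,3)@(3, 7): e=[12,22,-6] → ·
    (0,4)@(1, 9): e=[4,26,-2] → ·
  covered (4 px):
    · · · #
    · · # ·
    · # · ·
    # · · ·
    · · · ·

Result: 6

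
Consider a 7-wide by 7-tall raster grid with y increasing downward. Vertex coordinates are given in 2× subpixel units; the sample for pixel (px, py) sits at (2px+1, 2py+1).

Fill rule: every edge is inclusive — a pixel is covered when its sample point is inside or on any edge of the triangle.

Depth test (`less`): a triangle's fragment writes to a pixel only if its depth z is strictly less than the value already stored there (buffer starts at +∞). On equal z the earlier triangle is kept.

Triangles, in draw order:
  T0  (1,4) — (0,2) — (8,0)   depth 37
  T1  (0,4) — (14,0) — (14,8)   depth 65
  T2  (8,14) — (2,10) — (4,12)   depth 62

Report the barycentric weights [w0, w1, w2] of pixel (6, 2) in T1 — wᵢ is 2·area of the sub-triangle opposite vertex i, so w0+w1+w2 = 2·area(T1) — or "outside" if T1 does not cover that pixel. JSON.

T0:
  2·area = 18
  edge (1, 4)→(0, 2): d=(-1,-2) inclusive
  edge (0, 2)→(8, 0): d=(8,-2) inclusive
  edge (8, 0)→(1, 4): d=(-7,4) inclusive
    (2,0)@(5, 1): e=[11,2,5] → #
    (3,0)@(7, 1): e=[15,6,-3] → ·
    (0,1)@(1, 3): e=[1,10,7] → #
    (1,1)@(3, 3): e=[5,14,-1] → ·
    (2,1)@(5, 3): e=[9,18,-9] → ·
    (0,2)@(1, 5): e=[-1,26,-7] → ·
  covered (2 px):
    · · # · · · ·
    # · · · · · ·
    · · · · · · ·
    · · · · · · ·
    · · · · · · ·
    · · · · · · ·
    · · · · · · ·
T1:
  2·area = 112
  edge (0, 4)→(14, 0): d=(14,-4) inclusive
  edge (14, 0)→(14, 8): d=(0,8) inclusive
  edge (14, 8)→(0, 4): d=(-14,-4) inclusive
    (5,0)@(11, 1): e=[2,24,86] → #
    (6,0)@(13, 1): e=[10,8,94] → #
    (2,1)@(5, 3): e=[6,72,34] → #
    (3,1)@(7, 3): e=[14,56,42] → #
    (4,1)@(9, 3): e=[22,40,50] → #
    (2,2)@(5, 5): e=[34,72,6] → #
    (2,3)@(5, 7): e=[62,72,-22] → ·
    (3,3)@(7, 7): e=[70,56,-14] → ·
    (4,3)@(9, 7): e=[78,40,-6] → ·
    (5,3)@(11, 7): e=[86,24,2] → #
    (5,4)@(11, 9): e=[114,24,-26] → ·
    (6,4)@(13, 9): e=[122,8,-18] → ·
  covered (14 px):
    · · · · · # #
    · · # # # # #
    · · # # # # #
    · · · · · # #
    · · · · · · ·
    · · · · · · ·
    · · · · · · ·
T2:
  2·area = 4  (B↔C swapped to make it positive)
  edge (8, 14)→(4, 12): d=(-4,-2) inclusive
  edge (4, 12)→(2, 10): d=(-2,-2) inclusive
  edge (2, 10)→(8, 14): d=(6,4) inclusive
    (0,4)@(1, 9): e=[6,0,-2] → ·  [on edge]
    (1,5)@(3, 11): e=[2,0,2] → #  [on edge]
    (2,5)@(5, 11): e=[6,4,-6] → ·
    (1,6)@(3, 13): e=[-6,-4,14] → ·
    (2,6)@(5, 13): e=[-2,0,6] → ·  [on edge]
  covered (1 px):
    · · · · · · ·
    · · · · · · ·
    · · · · · · ·
    · · · · · · ·
    · · · · · · ·
    · # · · · · ·
    · · · · · · ·

Result: [8,38,66]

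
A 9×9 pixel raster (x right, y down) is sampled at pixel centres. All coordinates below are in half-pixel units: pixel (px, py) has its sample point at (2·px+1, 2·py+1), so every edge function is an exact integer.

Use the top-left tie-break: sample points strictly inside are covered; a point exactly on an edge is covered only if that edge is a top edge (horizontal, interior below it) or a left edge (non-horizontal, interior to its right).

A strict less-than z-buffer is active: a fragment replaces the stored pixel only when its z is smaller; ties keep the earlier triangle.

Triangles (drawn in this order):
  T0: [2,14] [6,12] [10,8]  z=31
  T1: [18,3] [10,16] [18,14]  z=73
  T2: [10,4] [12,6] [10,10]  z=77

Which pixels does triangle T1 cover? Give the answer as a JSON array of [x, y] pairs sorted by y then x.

T0:
  2·area = 8  (B↔C swapped to make it positive)
  edge (2, 14)→(10, 8): d=(8,-6) top-left  bias=+0
  edge (10, 8)→(6, 12): d=(-4,4) right/bottom  bias=-1
  edge (6, 12)→(2, 14): d=(-4,2) right/bottom  bias=-1
    (8,0)@(17, 1): e=[-14,0,22] → ·  [on edge]
    (7,1)@(15, 3): e=[-10,0,18] → ·  [on edge]
    (6,2)@(13, 5): e=[-6,0,14] → ·  [on edge]
    (5,3)@(11, 7): e=[-2,0,10] → ·  [on edge]
    (4,4)@(9, 9): e=[2,0,6] → ·  [on edge]
    (3,5)@(7, 11): e=[6,0,2] → ·  [on edge]
    (2,6)@(5, 13): e=[10,0,-2] → ·  [on edge]
    (1,7)@(3, 15): e=[14,0,-6] → ·  [on edge]
    (0,8)@(1, 17): e=[18,0,-10] → ·  [on edge]
  covered (0 px):
    · · · · · · · · ·
    · · · · · · · · ·
    · · · · · · · · ·
    · · · · · · · · ·
    · · · · · · · · ·
    · · · · · · · · ·
    · · · · · · · · ·
    · · · · · · · · ·
    · · · · · · · · ·
T1:
  2·area = 88  (B↔C swapped to make it positive)
  edge (18, 3)→(18, 14): d=(0,11) right/bottom  bias=-1
  edge (18, 14)→(10, 16): d=(-8,2) right/bottom  bias=-1
  edge (10, 16)→(18, 3): d=(8,-13) top-left  bias=+0
    (8,2)@(17, 5): e=[11,74,3] → █
    (8,3)@(17, 7): e=[11,58,19] → █
    (7,4)@(15, 9): e=[33,46,9] → █
    (7,5)@(15, 11): e=[33,30,25] → █
    (6,6)@(13, 13): e=[55,18,15] → █
    (5,7)@(11, 15): e=[77,6,5] → █
    (7,7)@(15, 15): e=[33,-2,57] → ·
    (8,7)@(17, 15): e=[11,-6,83] → ·
    (5,8)@(11, 17): e=[77,-10,21] → ·
    (6,8)@(13, 17): e=[55,-14,47] → ·
  covered (11 px):
    · · · · · · · · ·
    · · · · · · · · ·
    · · · · · · · · █
    · · · · · · · · █
    · · · · · · · █ █
    · · · · · · · █ █
    · · · · · · █ █ █
    · · · · · █ █ · ·
    · · · · · · · · ·
T2:
  2·area = 12
  edge (10, 4)→(12, 6): d=(2,2) right/bottom  bias=-1
  edge (12, 6)→(10, 10): d=(-2,4) right/bottom  bias=-1
  edge (10, 10)→(10, 4): d=(0,-6) top-left  bias=+0
    (3,0)@(7, 1): e=[0,30,-18] → ·  [on edge]
    (4,1)@(9, 3): e=[0,18,-6] → ·  [on edge]
    (5,2)@(11, 5): e=[0,6,6] → ·  [on edge]
    (5,3)@(11, 7): e=[4,2,6] → █
    (6,3)@(13, 7): e=[0,-6,18] → ·  [on edge]
    (5,4)@(11, 9): e=[8,-2,6] → ·
    (7,4)@(15, 9): e=[0,-18,30] → ·  [on edge]
    (8,5)@(17, 11): e=[0,-30,42] → ·  [on edge]
  covered (1 px):
    · · · · · · · · ·
    · · · · · · · · ·
    · · · · · · · · ·
    · · · · · █ · · ·
    · · · · · · · · ·
    · · · · · · · · ·
    · · · · · · · · ·
    · · · · · · · · ·
    · · · · · · · · ·

Answer: [[8,2],[8,3],[7,4],[8,4],[7,5],[8,5],[6,6],[7,6],[8,6],[5,7],[6,7]]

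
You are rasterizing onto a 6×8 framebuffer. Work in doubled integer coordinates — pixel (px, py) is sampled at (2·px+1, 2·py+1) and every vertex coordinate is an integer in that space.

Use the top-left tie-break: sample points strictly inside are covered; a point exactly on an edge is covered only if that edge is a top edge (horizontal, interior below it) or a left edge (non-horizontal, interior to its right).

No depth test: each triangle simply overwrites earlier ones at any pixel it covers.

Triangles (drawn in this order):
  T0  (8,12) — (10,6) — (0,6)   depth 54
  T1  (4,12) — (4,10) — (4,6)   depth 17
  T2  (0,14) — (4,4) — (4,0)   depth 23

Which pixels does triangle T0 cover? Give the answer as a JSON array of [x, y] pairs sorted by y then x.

T0:
  2·area = 60  (B↔C swapped to make it positive)
  edge (8, 12)→(0, 6): d=(-8,-6) top-left  bias=+0
  edge (0, 6)→(10, 6): d=(10,0) top-left  bias=+0
  edge (10, 6)→(8, 12): d=(-2,6) right/bottom  bias=-1
    (5,1)@(11, 3): e=[90,-30,0] → ·  [on edge]
    (1,3)@(3, 7): e=[10,10,40] → #
    (2,3)@(5, 7): e=[22,10,28] → #
    (3,3)@(7, 7): e=[34,10,16] → #
    (4,3)@(9, 7): e=[46,10,4] → #
    (5,3)@(11, 7): e=[58,10,-8] → ·
    (1,4)@(3, 9): e=[-6,30,36] → ·
    (2,4)@(5, 9): e=[6,30,24] → #
    (4,4)@(9, 9): e=[30,30,0] → ·  [on edge]
    (2,5)@(5, 11): e=[-10,50,20] → ·
    (3,5)@(7, 11): e=[2,50,8] → #
    (4,5)@(9, 11): e=[14,50,-4] → ·
    (3,7)@(7, 15): e=[-30,90,0] → ·  [on edge]
  covered (7 px):
    · · · · · ·
    · · · · · ·
    · · · · · ·
    · # # # # ·
    · · # # · ·
    · · · # · ·
    · · · · · ·
    · · · · · ·
T1:
  degenerate (2·area = 0) — covers nothing
T2:
  2·area = 16  (B↔C swapped to make it positive)
  edge (0, 14)→(4, 0): d=(4,-14) top-left  bias=+0
  edge (4, 0)→(4, 4): d=(0,4) right/bottom  bias=-1
  edge (4, 4)→(0, 14): d=(-4,10) right/bottom  bias=-1
    (1,2)@(3, 5): e=[6,4,6] → #
    (2,2)@(5, 5): e=[34,-4,-14] → ·
    (1,3)@(3, 7): e=[14,4,-2] → ·
    (0,5)@(1, 11): e=[2,12,2] → #
    (1,5)@(3, 11): e=[30,4,-18] → ·
    (0,6)@(1, 13): e=[10,12,-6] → ·
  covered (2 px):
    · · · · · ·
    · · · · · ·
    · # · · · ·
    · · · · · ·
    · · · · · ·
    # · · · · ·
    · · · · · ·
    · · · · · ·

Answer: [[1,3],[2,3],[3,3],[4,3],[2,4],[3,4],[3,5]]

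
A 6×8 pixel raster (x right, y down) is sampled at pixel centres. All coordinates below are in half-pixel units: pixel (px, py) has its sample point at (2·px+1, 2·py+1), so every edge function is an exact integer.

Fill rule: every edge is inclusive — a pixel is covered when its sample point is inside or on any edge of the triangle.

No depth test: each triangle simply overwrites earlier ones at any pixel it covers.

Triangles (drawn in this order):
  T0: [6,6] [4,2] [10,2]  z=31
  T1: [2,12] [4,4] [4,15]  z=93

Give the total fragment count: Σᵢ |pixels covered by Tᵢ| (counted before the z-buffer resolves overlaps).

T0:
  2·area = 24
  edge (6, 6)→(4, 2): d=(-2,-4) inclusive
  edge (4, 2)→(10, 2): d=(6,0) inclusive
  edge (10, 2)→(6, 6): d=(-4,4) inclusive
    (5,0)@(11, 1): e=[30,-6,0] → ·  [on edge]
    (2,1)@(5, 3): e=[2,6,16] → #
    (3,1)@(7, 3): e=[10,6,8] → #
    (4,1)@(9, 3): e=[18,6,0] → #  [on edge]
    (5,1)@(11, 3): e=[26,6,-8] → ·
    (2,2)@(5, 5): e=[-2,18,8] → ·
    (3,2)@(7, 5): e=[6,18,0] → #  [on edge]
    (4,2)@(9, 5): e=[14,18,-8] → ·
    (2,3)@(5, 7): e=[-6,30,0] → ·  [on edge]
    (3,3)@(7, 7): e=[2,30,-8] → ·
    (1,4)@(3, 9): e=[-18,42,0] → ·  [on edge]
    (0,5)@(1, 11): e=[-30,54,0] → ·  [on edge]
  covered (4 px):
    · · · · · ·
    · · # # # ·
    · · · # · ·
    · · · · · ·
    · · · · · ·
    · · · · · ·
    · · · · · ·
    · · · · · ·
T1:
  2·area = 22
  edge (2, 12)→(4, 4): d=(2,-8) inclusive
  edge (4, 4)→(4, 15): d=(0,11) inclusive
  edge (4, 15)→(2, 12): d=(-2,-3) inclusive
    (1,4)@(3, 9): e=[2,11,9] → #
    (2,4)@(5, 9): e=[18,-11,15] → ·
    (1,5)@(3, 11): e=[6,11,5] → #
    (2,5)@(5, 11): e=[22,-11,11] → ·
    (1,6)@(3, 13): e=[10,11,1] → #
    (2,6)@(5, 13): e=[26,-11,7] → ·
    (1,7)@(3, 15): e=[14,11,-3] → ·
  covered (3 px):
    · · · · · ·
    · · · · · ·
    · · · · · ·
    · · · · · ·
    · # · · · ·
    · # · · · ·
    · # · · · ·
    · · · · · ·

Answer: 7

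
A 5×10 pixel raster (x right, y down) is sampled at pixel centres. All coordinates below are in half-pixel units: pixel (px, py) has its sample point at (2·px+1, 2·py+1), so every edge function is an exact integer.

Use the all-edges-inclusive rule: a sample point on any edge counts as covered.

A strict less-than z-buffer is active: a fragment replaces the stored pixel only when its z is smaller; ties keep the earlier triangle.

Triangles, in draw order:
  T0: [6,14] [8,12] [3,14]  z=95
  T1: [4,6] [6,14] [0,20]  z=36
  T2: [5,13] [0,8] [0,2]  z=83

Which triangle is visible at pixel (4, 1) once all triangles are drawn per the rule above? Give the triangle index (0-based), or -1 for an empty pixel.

T0:
  2·area = 6  (B↔C swapped to make it positive)
  edge (6, 14)→(3, 14): d=(-3,0) inclusive
  edge (3, 14)→(8, 12): d=(5,-2) inclusive
  edge (8, 12)→(6, 14): d=(-2,2) inclusive
    (4,5)@(9, 11): e=[9,-3,0] → .  [on edge]
    (3,6)@(7, 13): e=[3,3,0] → X  [on edge]
    (4,6)@(9, 13): e=[3,7,-4] → .
    (2,7)@(5, 15): e=[-3,9,0] → .  [on edge]
    (3,7)@(7, 15): e=[-3,13,-4] → .
    (1,8)@(3, 17): e=[-9,15,0] → .  [on edge]
    (0,9)@(1, 19): e=[-15,21,0] → .  [on edge]
  covered (1 px):
    . . . . .
    . . . . .
    . . . . .
    . . . . .
    . . . . .
    . . . . .
    . . . X .
    . . . . .
    . . . . .
    . . . . .
T1:
  2·area = 60
  edge (4, 6)→(6, 14): d=(2,8) inclusive
  edge (6, 14)→(0, 20): d=(-6,6) inclusive
  edge (0, 20)→(4, 6): d=(4,-14) inclusive
    (1,5)@(3, 11): e=[18,36,6] → X
    (2,5)@(5, 11): e=[2,24,34] → X
    (3,5)@(7, 11): e=[-14,12,62] → .
    (4,5)@(9, 11): e=[-30,0,90] → .  [on edge]
    (1,6)@(3, 13): e=[22,24,14] → X
    (3,6)@(7, 13): e=[-10,0,70] → .  [on edge]
    (1,7)@(3, 15): e=[26,12,22] → X
    (2,7)@(5, 15): e=[10,0,50] → X  [on edge]
    (3,7)@(7, 15): e=[-6,-12,78] → .
    (0,8)@(1, 17): e=[46,12,2] → X
    (1,8)@(3, 17): e=[30,0,30] → X  [on edge]
    (2,8)@(5, 17): e=[14,-12,58] → .
    (0,9)@(1, 19): e=[50,0,10] → X  [on edge]
  covered (9 px):
    . . . . .
    . . . . .
    . . . . .
    . . . . .
    . . . . .
    . X X . .
    . X X . .
    . X X . .
    X X . . .
    X . . . .
T2:
  2·area = 30
  edge (5, 13)→(0, 8): d=(-5,-5) inclusive
  edge (0, 8)→(0, 2): d=(0,-6) inclusive
  edge (0, 2)→(5, 13): d=(5,11) inclusive
    (0,2)@(1, 5): e=[20,6,4] → X
    (1,2)@(3, 5): e=[30,18,-18] → .
    (0,3)@(1, 7): e=[10,6,14] → X
    (1,3)@(3, 7): e=[20,18,-8] → .
    (0,4)@(1, 9): e=[0,6,24] → X  [on edge]
    (1,4)@(3, 9): e=[10,18,2] → X
    (2,4)@(5, 9): e=[20,30,-20] → .
    (0,5)@(1, 11): e=[-10,6,34] → .
    (1,5)@(3, 11): e=[0,18,12] → X  [on edge]
    (2,5)@(5, 11): e=[10,30,-10] → .
    (1,6)@(3, 13): e=[-10,18,22] → .
    (2,6)@(5, 13): e=[0,30,0] → X  [on edge]
    (3,7)@(7, 15): e=[0,42,-12] → .  [on edge]
    (4,8)@(9, 17): e=[0,54,-24] → .  [on edge]
  covered (6 px):
    . . . . .
    . . . . .
    X . . . .
    X . . . .
    X X . . .
    . X . . .
    . . X . .
    . . . . .
    . . . . .
    . . . . .

Z-buffer (winner per pixel, '.' = empty):
  . . . . .
  . . . . .
  2 . . . .
  2 . . . .
  2 2 . . .
  . 1 1 . .
  . 1 1 0 .
  . 1 1 . .
  1 1 . . .
  1 . . . .

Final: -1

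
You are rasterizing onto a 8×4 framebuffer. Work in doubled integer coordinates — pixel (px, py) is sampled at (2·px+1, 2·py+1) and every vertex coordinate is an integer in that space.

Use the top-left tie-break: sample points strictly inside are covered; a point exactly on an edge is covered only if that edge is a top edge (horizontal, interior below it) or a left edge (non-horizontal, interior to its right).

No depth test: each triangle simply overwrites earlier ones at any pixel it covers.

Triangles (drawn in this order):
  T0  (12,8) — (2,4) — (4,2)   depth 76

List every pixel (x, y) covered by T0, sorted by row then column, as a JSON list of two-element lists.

T0:
  2·area = 28
  edge (12, 8)→(2, 4): d=(-10,-4) top-left  bias=+0
  edge (2, 4)→(4, 2): d=(2,-2) top-left  bias=+0
  edge (4, 2)→(12, 8): d=(8,6) right/bottom  bias=-1
    (2,0)@(5, 1): e=[42,0,-14] → .  [on edge]
    (1,1)@(3, 3): e=[14,0,14] → X  [on edge]
    (2,1)@(5, 3): e=[22,4,2] → X
    (3,1)@(7, 3): e=[30,8,-10] → .
    (0,2)@(1, 5): e=[-14,0,42] → .  [on edge]
    (1,2)@(3, 5): e=[-6,4,30] → .
    (2,2)@(5, 5): e=[2,8,18] → X
    (3,2)@(7, 5): e=[10,12,6] → X
    (4,2)@(9, 5): e=[18,16,-6] → .
    (2,3)@(5, 7): e=[-18,12,34] → .
    (3,3)@(7, 7): e=[-10,16,22] → .
  covered (4 px):
    . . . . . . . .
    . X X . . . . .
    . . X X . . . .
    . . . . . . . .

Answer: [[1,1],[2,1],[2,2],[3,2]]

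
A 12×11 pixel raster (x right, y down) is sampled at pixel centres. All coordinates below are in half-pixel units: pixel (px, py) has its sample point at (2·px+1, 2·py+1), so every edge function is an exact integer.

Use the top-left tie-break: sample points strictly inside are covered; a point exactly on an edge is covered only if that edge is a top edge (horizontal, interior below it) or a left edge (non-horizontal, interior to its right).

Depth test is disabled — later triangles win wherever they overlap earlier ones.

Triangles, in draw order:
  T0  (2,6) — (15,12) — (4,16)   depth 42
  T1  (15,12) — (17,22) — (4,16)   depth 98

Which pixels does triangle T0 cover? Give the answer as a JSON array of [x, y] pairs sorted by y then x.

T0:
  2·area = 118
  edge (2, 6)→(15, 12): d=(13,6) right/bottom  bias=-1
  edge (15, 12)→(4, 16): d=(-11,4) right/bottom  bias=-1
  edge (4, 16)→(2, 6): d=(-2,-10) top-left  bias=+0
    (0,0)@(1, 1): e=[-59,177,0] → ·  [on edge]
    (1,3)@(3, 7): e=[7,103,8] → #
    (2,3)@(5, 7): e=[-5,95,28] → ·
    (1,4)@(3, 9): e=[33,81,4] → #
    (2,4)@(5, 9): e=[21,73,24] → #
    (3,4)@(7, 9): e=[9,65,44] → #
    (4,4)@(9, 9): e=[-3,57,64] → ·
    (1,5)@(3, 11): e=[59,59,0] → #  [on edge]
    (4,5)@(9, 11): e=[23,35,60] → #
    (5,5)@(11, 11): e=[11,27,80] → #
    (6,5)@(13, 11): e=[-1,19,100] → ·
    (1,6)@(3, 13): e=[85,37,-4] → ·
    (2,10)@(5, 21): e=[177,-59,0] → ·  [on edge]
  covered (14 px):
    · · · · · · · · · · · ·
    · · · · · · · · · · · ·
    · · · · · · · · · · · ·
    · # · · · · · · · · · ·
    · # # # · · · · · · · ·
    · # # # # # · · · · · ·
    · · # # # # · · · · · ·
    · · # · · · · · · · · ·
    · · · · · · · · · · · ·
    · · · · · · · · · · · ·
    · · · · · · · · · · · ·
T1:
  2·area = 118
  edge (15, 12)→(17, 22): d=(2,10) right/bottom  bias=-1
  edge (17, 22)→(4, 16): d=(-13,-6) top-left  bias=+0
  edge (4, 16)→(15, 12): d=(11,-4) top-left  bias=+0
    (6,6)@(13, 13): e=[22,93,3] → #
    (7,6)@(15, 13): e=[2,105,11] → #
    (8,6)@(17, 13): e=[-18,117,19] → ·
    (3,7)@(7, 15): e=[86,31,1] → #
    (4,7)@(9, 15): e=[66,43,9] → #
    (5,7)@(11, 15): e=[46,55,17] → #
    (8,7)@(17, 15): e=[-14,91,41] → ·
    (3,8)@(7, 17): e=[90,5,23] → #
    (8,8)@(17, 17): e=[-10,65,63] → ·
    (3,9)@(7, 19): e=[94,-21,45] → ·
    (4,9)@(9, 19): e=[74,-9,53] → ·
    (5,9)@(11, 19): e=[54,3,61] → #
  covered (16 px):
    · · · · · · · · · · · ·
    · · · · · · · · · · · ·
    · · · · · · · · · · · ·
    · · · · · · · · · · · ·
    · · · · · · · · · · · ·
    · · · · · · · · · · · ·
    · · · · · · # # · · · ·
    · · · # # # # # · · · ·
    · · · # # # # # · · · ·
    · · · · · # # # · · · ·
    · · · · · · · # · · · ·

Answer: [[1,3],[1,4],[2,4],[3,4],[1,5],[2,5],[3,5],[4,5],[5,5],[2,6],[3,6],[4,6],[5,6],[2,7]]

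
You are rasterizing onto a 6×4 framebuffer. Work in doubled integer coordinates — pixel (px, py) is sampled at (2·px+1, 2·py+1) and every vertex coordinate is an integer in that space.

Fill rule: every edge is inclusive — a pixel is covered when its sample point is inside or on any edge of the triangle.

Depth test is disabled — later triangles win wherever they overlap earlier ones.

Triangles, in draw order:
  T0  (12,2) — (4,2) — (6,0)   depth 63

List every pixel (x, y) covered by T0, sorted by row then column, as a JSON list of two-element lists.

T0:
  2·area = 16
  edge (12, 2)→(4, 2): d=(-8,0) inclusive
  edge (4, 2)→(6, 0): d=(2,-2) inclusive
  edge (6, 0)→(12, 2): d=(6,2) inclusive
    (2,0)@(5, 1): e=[8,0,8] → #  [on edge]
    (3,0)@(7, 1): e=[8,4,4] → #
    (4,0)@(9, 1): e=[8,8,0] → #  [on edge]
    (5,0)@(11, 1): e=[8,12,-4] → ·
    (1,1)@(3, 3): e=[-8,0,24] → ·  [on edge]
    (2,1)@(5, 3): e=[-8,4,20] → ·
    (3,1)@(7, 3): e=[-8,8,16] → ·
    (4,1)@(9, 3): e=[-8,12,12] → ·
    (0,2)@(1, 5): e=[-24,0,40] → ·  [on edge]
  covered (3 px):
    · · # # # ·
    · · · · · ·
    · · · · · ·
    · · · · · ·

Result: [[2,0],[3,0],[4,0]]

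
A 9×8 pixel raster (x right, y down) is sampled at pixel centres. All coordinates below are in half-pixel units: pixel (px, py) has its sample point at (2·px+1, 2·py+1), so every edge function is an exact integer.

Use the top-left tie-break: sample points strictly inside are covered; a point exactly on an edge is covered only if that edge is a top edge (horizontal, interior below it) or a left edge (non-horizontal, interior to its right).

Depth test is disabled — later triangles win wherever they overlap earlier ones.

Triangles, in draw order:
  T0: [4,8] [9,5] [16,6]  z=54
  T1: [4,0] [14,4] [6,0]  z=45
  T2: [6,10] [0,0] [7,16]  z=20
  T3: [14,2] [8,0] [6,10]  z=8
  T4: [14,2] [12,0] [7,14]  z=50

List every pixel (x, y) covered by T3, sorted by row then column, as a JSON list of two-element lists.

T0:
  2·area = 26
  edge (4, 8)→(9, 5): d=(5,-3) top-left  bias=+0
  edge (9, 5)→(16, 6): d=(7,1) right/bottom  bias=-1
  edge (16, 6)→(4, 8): d=(-12,2) right/bottom  bias=-1
    (4,2)@(9, 5): e=[0,0,26] → ·  [on edge]
    (3,3)@(7, 7): e=[4,16,6] → #
    (4,3)@(9, 7): e=[10,14,2] → #
    (5,3)@(11, 7): e=[16,12,-2] → ·
    (3,4)@(7, 9): e=[14,30,-18] → ·
    (4,4)@(9, 9): e=[20,28,-22] → ·
  covered (2 px):
    · · · · · · · · ·
    · · · · · · · · ·
    · · · · · · · · ·
    · · · # # · · · ·
    · · · · · · · · ·
    · · · · · · · · ·
    · · · · · · · · ·
    · · · · · · · · ·
T1:
  2·area = 8  (B↔C swapped to make it positive)
  edge (4, 0)→(6, 0): d=(2,0) top-left  bias=+0
  edge (6, 0)→(14, 4): d=(8,4) right/bottom  bias=-1
  edge (14, 4)→(4, 0): d=(-10,-4) top-left  bias=+0
    (3,0)@(7, 1): e=[2,4,2] → #
    (4,0)@(9, 1): e=[2,-4,10] → ·
    (3,1)@(7, 3): e=[6,20,-18] → ·
  covered (1 px):
    · · · # · · · · ·
    · · · · · · · · ·
    · · · · · · · · ·
    · · · · · · · · ·
    · · · · · · · · ·
    · · · · · · · · ·
    · · · · · · · · ·
    · · · · · · · · ·
T2:
  2·area = 26  (B↔C swapped to make it positive)
  edge (6, 10)→(7, 16): d=(1,6) right/bottom  bias=-1
  edge (7, 16)→(0, 0): d=(-7,-16) top-left  bias=+0
  edge (0, 0)→(6, 10): d=(6,10) right/bottom  bias=-1
    (1,2)@(3, 5): e=[13,13,0] → ·  [on edge]
    (2,4)@(5, 9): e=[5,17,4] → #
    (3,4)@(7, 9): e=[-7,49,-16] → ·
    (2,5)@(5, 11): e=[7,3,16] → #
    (3,5)@(7, 11): e=[-5,35,-4] → ·
    (2,6)@(5, 13): e=[9,-11,28] → ·
    (4,7)@(9, 15): e=[-13,39,0] → ·  [on edge]
  covered (2 px):
    · · · · · · · · ·
    · · · · · · · · ·
    · · · · · · · · ·
    · · · · · · · · ·
    · · # · · · · · ·
    · · # · · · · · ·
    · · · · · · · · ·
    · · · · · · · · ·
T3:
  2·area = 64  (B↔C swapped to make it positive)
  edge (14, 2)→(6, 10): d=(-8,8) right/bottom  bias=-1
  edge (6, 10)→(8, 0): d=(2,-10) top-left  bias=+0
  edge (8, 0)→(14, 2): d=(6,2) right/bottom  bias=-1
    (4,0)@(9, 1): e=[48,12,4] → #
    (5,0)@(11, 1): e=[32,32,0] → ·  [on edge]
    (7,0)@(15, 1): e=[0,72,-8] → ·  [on edge]
    (4,1)@(9, 3): e=[32,16,16] → #
    (5,1)@(11, 3): e=[16,36,12] → #
    (6,1)@(13, 3): e=[0,56,8] → ·  [on edge]
    (8,1)@(17, 3): e=[-32,96,0] → ·  [on edge]
    (3,2)@(7, 5): e=[32,0,32] → #  [on edge]
    (5,2)@(11, 5): e=[0,40,24] → ·  [on edge]
    (3,3)@(7, 7): e=[16,4,44] → #
    (4,3)@(9, 7): e=[0,24,40] → ·  [on edge]
    (3,4)@(7, 9): e=[0,8,56] → ·  [on edge]
    (2,5)@(5, 11): e=[0,-8,72] → ·  [on edge]
    (1,6)@(3, 13): e=[0,-24,88] → ·  [on edge]
    (0,7)@(1, 15): e=[0,-40,104] → ·  [on edge]
    (2,7)@(5, 15): e=[-32,0,96] → ·  [on edge]
  covered (6 px):
    · · · · # · · · ·
    · · · · # # · · ·
    · · · # # · · · ·
    · · · # · · · · ·
    · · · · · · · · ·
    · · · · · · · · ·
    · · · · · · · · ·
    · · · · · · · · ·
T4:
  2·area = 38  (B↔C swapped to make it positive)
  edge (14, 2)→(7, 14): d=(-7,12) right/bottom  bias=-1
  edge (7, 14)→(12, 0): d=(5,-14) top-left  bias=+0
  edge (12, 0)→(14, 2): d=(2,2) right/bottom  bias=-1
    (6,0)@(13, 1): e=[19,19,0] → ·  [on edge]
    (5,1)@(11, 3): e=[29,1,8] → #
    (6,1)@(13, 3): e=[5,29,4] → #
    (7,1)@(15, 3): e=[-19,57,0] → ·  [on edge]
    (5,2)@(11, 5): e=[15,11,12] → #
    (6,2)@(13, 5): e=[-9,39,8] → ·
    (8,2)@(17, 5): e=[-57,95,0] → ·  [on edge]
    (5,3)@(11, 7): e=[1,21,16] → #
    (6,3)@(13, 7): e=[-23,49,12] → ·
    (4,4)@(9, 9): e=[11,3,24] → #
    (5,4)@(11, 9): e=[-13,31,20] → ·
    (4,5)@(9, 11): e=[-3,13,28] → ·
  covered (5 px):
    · · · · · · · · ·
    · · · · · # # · ·
    · · · · · # · · ·
    · · · · · # · · ·
    · · · · # · · · ·
    · · · · · · · · ·
    · · · · · · · · ·
    · · · · · · · · ·

Final: [[4,0],[4,1],[5,1],[3,2],[4,2],[3,3]]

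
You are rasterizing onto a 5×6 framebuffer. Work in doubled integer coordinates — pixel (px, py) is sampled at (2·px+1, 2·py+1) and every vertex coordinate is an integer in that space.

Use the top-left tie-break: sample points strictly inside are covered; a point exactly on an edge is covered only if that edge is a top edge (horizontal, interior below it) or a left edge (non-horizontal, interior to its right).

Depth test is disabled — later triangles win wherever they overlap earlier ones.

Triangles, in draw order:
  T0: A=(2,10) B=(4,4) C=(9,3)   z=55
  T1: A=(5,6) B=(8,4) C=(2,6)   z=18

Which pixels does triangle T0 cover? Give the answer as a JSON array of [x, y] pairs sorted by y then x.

T0:
  2·area = 28
  edge (2, 10)→(4, 4): d=(2,-6) top-left  bias=+0
  edge (4, 4)→(9, 3): d=(5,-1) top-left  bias=+0
  edge (9, 3)→(2, 10): d=(-7,7) right/bottom  bias=-1
    (2,0)@(5, 1): e=[0,-14,42] → .  [on edge]
    (4,1)@(9, 3): e=[28,0,0] → .  [on edge]
    (2,2)@(5, 5): e=[8,6,14] → X
    (3,2)@(7, 5): e=[20,8,0] → .  [on edge]
    (1,3)@(3, 7): e=[0,14,14] → X  [on edge]
    (2,3)@(5, 7): e=[12,16,0] → .  [on edge]
    (1,4)@(3, 9): e=[4,24,0] → .  [on edge]
    (0,5)@(1, 11): e=[-4,32,0] → .  [on edge]
  covered (2 px):
    . . . . .
    . . . . .
    . . X . .
    . X . . .
    . . . . .
    . . . . .
T1:
  2·area = 6  (B↔C swapped to make it positive)
  edge (5, 6)→(2, 6): d=(-3,0) right/bottom  bias=-1
  edge (2, 6)→(8, 4): d=(6,-2) top-left  bias=+0
  edge (8, 4)→(5, 6): d=(-3,2) right/bottom  bias=-1
    (2,2)@(5, 5): e=[3,0,3] → X  [on edge]
    (3,2)@(7, 5): e=[3,4,-1] → .
    (2,3)@(5, 7): e=[-3,12,-3] → .
  covered (1 px):
    . . . . .
    . . . . .
    . . X . .
    . . . . .
    . . . . .
    . . . . .

Final: [[2,2],[1,3]]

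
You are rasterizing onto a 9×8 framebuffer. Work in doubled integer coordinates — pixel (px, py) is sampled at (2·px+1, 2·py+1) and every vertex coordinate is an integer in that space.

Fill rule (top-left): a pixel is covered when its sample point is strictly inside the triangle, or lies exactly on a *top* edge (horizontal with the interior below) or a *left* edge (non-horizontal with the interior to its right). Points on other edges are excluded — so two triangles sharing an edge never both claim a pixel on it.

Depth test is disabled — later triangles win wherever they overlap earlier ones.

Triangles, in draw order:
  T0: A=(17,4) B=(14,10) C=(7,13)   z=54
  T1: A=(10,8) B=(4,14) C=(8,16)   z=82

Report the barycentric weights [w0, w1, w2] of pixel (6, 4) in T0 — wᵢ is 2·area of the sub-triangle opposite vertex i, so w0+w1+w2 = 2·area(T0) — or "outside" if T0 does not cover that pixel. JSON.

T0:
  2·area = 33
  edge (17, 4)→(14, 10): d=(-3,6) right/bottom  bias=-1
  edge (14, 10)→(7, 13): d=(-7,3) right/bottom  bias=-1
  edge (7, 13)→(17, 4): d=(10,-9) top-left  bias=+0
    (7,3)@(15, 7): e=[3,18,12] → █
    (8,3)@(17, 7): e=[-9,12,30] → ·
    (6,4)@(13, 9): e=[9,10,14] → █
    (7,4)@(15, 9): e=[-3,4,32] → ·
    (5,5)@(11, 11): e=[15,2,16] → █
    (6,5)@(13, 11): e=[3,-4,34] → ·
    (3,6)@(7, 13): e=[33,0,0] → ·  [on edge]
    (5,6)@(11, 13): e=[9,-12,36] → ·
  covered (3 px):
    · · · · · · · · ·
    · · · · · · · · ·
    · · · · · · · · ·
    · · · · · · · █ ·
    · · · · · · █ · ·
    · · · · · █ · · ·
    · · · · · · · · ·
    · · · · · · · · ·
T1:
  2·area = 36  (B↔C swapped to make it positive)
  edge (10, 8)→(8, 16): d=(-2,8) right/bottom  bias=-1
  edge (8, 16)→(4, 14): d=(-4,-2) top-left  bias=+0
  edge (4, 14)→(10, 8): d=(6,-6) top-left  bias=+0
    (8,0)@(17, 1): e=[-42,78,0] → ·  [on edge]
    (7,1)@(15, 3): e=[-30,66,0] → ·  [on edge]
    (6,2)@(13, 5): e=[-18,54,0] → ·  [on edge]
    (5,3)@(11, 7): e=[-6,42,0] → ·  [on edge]
    (4,4)@(9, 9): e=[6,30,0] → █  [on edge]
    (5,4)@(11, 9): e=[-10,34,12] → ·
    (3,5)@(7, 11): e=[18,18,0] → █  [on edge]
    (5,5)@(11, 11): e=[-14,26,24] → ·
    (2,6)@(5, 13): e=[30,6,0] → █  [on edge]
    (4,6)@(9, 13): e=[-2,14,24] → ·
    (1,7)@(3, 15): e=[42,-6,0] → ·  [on edge]
    (2,7)@(5, 15): e=[26,-2,12] → ·
  covered (6 px):
    · · · · · · · · ·
    · · · · · · · · ·
    · · · · · · · · ·
    · · · · · · · · ·
    · · · · █ · · · ·
    · · · █ █ · · · ·
    · · █ █ · · · · ·
    · · · █ · · · · ·

Final: [10,14,9]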